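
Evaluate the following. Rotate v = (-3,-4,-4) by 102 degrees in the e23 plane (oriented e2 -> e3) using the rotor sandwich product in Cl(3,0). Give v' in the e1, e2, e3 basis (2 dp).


Rotor R = cos(51deg) - sin(51deg)*e23
Rotation angle theta = 2 * 51 = 102 degrees in the e23 plane (e2 -> e3).
The component perpendicular to the plane (e1) is invariant: v'_1 = v1 = -3.00
cos(102deg) = -0.2079, sin(102deg) = 0.9781
v'_2 = v2*cos(theta) - v3*sin(theta) = -4*(-0.2079) - (-4)*0.9781 = 4.74
v'_3 = v2*sin(theta) + v3*cos(theta) = -4*0.9781 + (-4)*(-0.2079) = -3.08
v' = -3.00*e1 + 4.74*e2 - 3.08*e3


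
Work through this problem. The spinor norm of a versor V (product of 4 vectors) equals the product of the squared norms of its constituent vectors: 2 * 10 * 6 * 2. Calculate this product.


Spinor norm N(V) = |v1|^2 * |v2|^2 * ... * |v4|^2
= 2 * 10 * 6 * 2
Running product: 2, 20, 120, 240
N(V) = 240


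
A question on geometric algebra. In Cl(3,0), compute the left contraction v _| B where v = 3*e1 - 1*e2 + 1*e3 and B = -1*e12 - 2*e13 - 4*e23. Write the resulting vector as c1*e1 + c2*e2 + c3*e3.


Left contraction v _| B = <vB>_1 (grade-1 part of the geometric product vB).
Using e1_|e12 = e2, e2_|e12 = -e1, e1_|e13 = e3, e3_|e13 = -e1, e2_|e23 = e3, e3_|e23 = -e2:
e1 coeff: -v2*b12 - v3*b13 = -(-1)*(-1) - (1)*(-2) = 1
e2 coeff: v1*b12 - v3*b23 = (3)*(-1) - (1)*(-4) = 1
e3 coeff: v1*b13 + v2*b23 = (3)*(-2) + (-1)*(-4) = -2
v _| B = 1*e1 + 1*e2 - 2*e3


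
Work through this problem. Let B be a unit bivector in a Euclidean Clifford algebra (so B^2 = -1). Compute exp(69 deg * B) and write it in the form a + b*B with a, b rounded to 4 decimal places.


For a unit bivector B with B^2 = -1, the exponential series gives
e^(theta*B) = cos(theta) + sin(theta)*B (the GA analogue of Euler's formula).
theta = 69 degrees = 1.204277 rad
cos(69 deg) = 0.3584
sin(69 deg) = 0.9336
exp(theta*B) = 0.3584 + 0.9336*B


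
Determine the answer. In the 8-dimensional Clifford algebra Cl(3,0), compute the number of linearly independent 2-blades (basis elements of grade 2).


Number of grade-k basis blades in Cl(p,q) with n = p + q is C(n, k).
n = 3 + 0 = 3
C(3, 2) = 3! / (2! * 1!)
= 6 / (2 * 1)
= 3


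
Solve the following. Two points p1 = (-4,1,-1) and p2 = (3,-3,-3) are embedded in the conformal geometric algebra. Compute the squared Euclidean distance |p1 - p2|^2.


p1 - p2 = (-7, 4, 2)
|p1 - p2|^2 = (-7)^2 + 4^2 + 2^2
= 49 + 16 + 4
= 69


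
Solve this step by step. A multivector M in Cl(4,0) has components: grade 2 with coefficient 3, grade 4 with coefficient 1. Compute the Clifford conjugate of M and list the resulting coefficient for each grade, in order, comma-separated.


Clifford conjugate sign for grade k: (-1)^(k(k+1)/2)
Grade 2: (-1)^(2*3/2) = (-1)^3 = -1, coeff 3 -> -3
Grade 4: (-1)^(4*5/2) = (-1)^10 = 1, coeff 1 -> 1
Conjugated coefficients: -3, 1


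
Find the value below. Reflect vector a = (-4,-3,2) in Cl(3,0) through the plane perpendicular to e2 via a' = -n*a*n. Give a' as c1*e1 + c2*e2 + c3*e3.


Reflection formula: a' = -n*a*n, with n = e2 (unit vector, n^2 = 1).
For reflection through hyperplane perp to e2:
The component along e2 flips sign, others stay.
a = (-4, -3, 2)
a' = (-4, 3, 2)
a' = -4*e1 + 3*e2 + 2*e3


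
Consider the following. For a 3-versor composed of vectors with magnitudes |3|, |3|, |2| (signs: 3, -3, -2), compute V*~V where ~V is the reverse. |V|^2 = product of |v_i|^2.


Each vector v_i has |v_i|^2 = s_i^2
Squared scales: 3^2 = 9, (-3)^2 = 9, (-2)^2 = 4
|V|^2 = 9 * 9 * 4
= 324


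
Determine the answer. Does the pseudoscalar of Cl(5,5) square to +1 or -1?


The pseudoscalar I = e1...e_n (product of all n generators) of Cl(p,q) satisfies I^2 = (-1)^(q + n(n-1)/2).
p = 5, q = 5, n = p + q = 10
n(n-1)/2 = 10 * 9 / 2 = 45
Exponent = q + n(n-1)/2 = 5 + 45 = 50
I^2 = (-1)^50 = +1


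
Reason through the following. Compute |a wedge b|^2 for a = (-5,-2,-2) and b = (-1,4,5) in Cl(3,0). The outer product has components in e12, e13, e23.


a wedge b = (a1*b2 - a2*b1)*e12 + (a1*b3 - a3*b1)*e13 + (a2*b3 - a3*b2)*e23
e12 coeff: (-5)*4 - (-2)*(-1) = -20 - 2 = -22
e13 coeff: (-5)*5 - (-2)*(-1) = -25 - 2 = -27
e23 coeff: (-2)*5 - (-2)*4 = -10 - (-8) = -2
|a wedge b|^2 = (-22)^2 + (-27)^2 + (-2)^2
= 484 + 729 + 4
= 1217


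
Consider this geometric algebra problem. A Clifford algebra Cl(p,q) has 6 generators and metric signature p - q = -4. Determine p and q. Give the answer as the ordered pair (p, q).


We need p + q = 6 and p - q = -4.
Adding: 2p = 6 + (-4) = 2, so p = 1.
Then q = 6 - 1 = 5.
(p, q) = (1, 5)


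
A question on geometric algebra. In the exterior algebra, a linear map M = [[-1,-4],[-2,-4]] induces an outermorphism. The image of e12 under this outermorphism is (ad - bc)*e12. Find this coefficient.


The outermorphism of a linear map f sends e1^e2 to f(e1)^f(e2).
f(e1) = -1*e1 - 2*e2
f(e2) = -4*e1 - 4*e2
f(e1) ^ f(e2) = (-1*e1 - 2*e2) ^ (-4*e1 - 4*e2)
= (-1)*(-4)*e12 + (-2)*(-4)*e21
= (4 - 8)*e12
= -4*e12
Coefficient = -4


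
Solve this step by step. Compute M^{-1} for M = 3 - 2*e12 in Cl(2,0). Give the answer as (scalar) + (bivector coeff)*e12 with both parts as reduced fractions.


M = 3 - 2*e12, where e12^2 = -1.
Since M commutes with its reverse ~M = a - b*e12, M * ~M = a^2 - b^2*e12^2 = a^2 + b^2.
So M^{-1} = ~M / (a^2 + b^2) = (a - b*e12)/(a^2 + b^2).
a^2 + b^2 = 9 + 4 = 13
Scalar part = 3/13 = 3/13
Bivector coeff = 2/13 = 2/13
M^{-1} = 3/13 + 2/13*e12


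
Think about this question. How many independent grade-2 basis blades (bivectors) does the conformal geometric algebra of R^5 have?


The conformal model of R^5 uses Cl(6,1) with m = 5 + 2 = 7 generators.
Number of grade-2 blades = C(m, 2) = C(7, 2)
= 7*6/2 = 21


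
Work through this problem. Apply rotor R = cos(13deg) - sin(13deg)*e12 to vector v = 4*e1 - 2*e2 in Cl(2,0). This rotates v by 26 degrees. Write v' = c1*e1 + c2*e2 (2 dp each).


Rotor R = cos(13deg) - sin(13deg)*e12
Rotation angle theta = 2 * 13 = 26 degrees
v' = R*v*~R rotates v by theta.
cos(26deg) = 0.8988, sin(26deg) = 0.4384
v'_1 = 4*cos(26deg) - (-2)*sin(26deg)
= 4*0.8988 - (-2)*0.4384
= 4.47
v'_2 = 4*sin(26deg) + (-2)*cos(26deg)
= 4*0.4384 + (-2)*0.8988
= -0.04
v' = 4.47*e1 - 0.04*e2


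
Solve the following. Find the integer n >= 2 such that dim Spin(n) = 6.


dim Spin(n) = dim so(n) = n(n-1)/2.
Solve n(n-1)/2 = 6, i.e. n^2 - n - 12 = 0.
Discriminant = 1 + 8*6 = 49
n = (1 + sqrt(49))/2 = (1 + 7)/2 = 4


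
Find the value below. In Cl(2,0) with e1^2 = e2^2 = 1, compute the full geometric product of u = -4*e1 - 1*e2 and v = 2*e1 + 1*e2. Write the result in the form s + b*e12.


Expand: (-4*e1 - 1*e2)(2*e1 + 1*e2)
= (-4)*2*e1e1 + (-4)*1*e1e2 + (-1)*2*e2e1 + (-1)*1*e2e2
Using e1^2 = e2^2 = 1, e2e1 = -e1e2:
Scalar part s = (-4)*2 + (-1)*1 = -8 + (-1) = -9
Bivector part b = (-4)*1 - (-1)*2 = -4 - (-2) = -2
uv = -9 - 2*e12


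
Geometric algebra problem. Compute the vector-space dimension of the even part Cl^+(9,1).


Even subalgebra dimension = 2^(n-1)
n = 9 + 1 = 10
2^(10 - 1) = 2^9 = 512
Verification: sum of C(10,k) for even k = 1 + 45 + 210 + 210 + 45 + 1 = 512
Result = 512


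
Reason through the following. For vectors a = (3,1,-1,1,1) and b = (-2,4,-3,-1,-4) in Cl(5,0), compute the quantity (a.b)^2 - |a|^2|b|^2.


a . b = 3*(-2) + 1*4 + (-1)*(-3) + 1*(-1) + 1*(-4)
= -6 + 4 + 3 + (-1) + (-4) = -4
|a|^2 = 3^2 + 1^2 + (-1)^2 + 1^2 + 1^2 = 13
|b|^2 = (-2)^2 + 4^2 + (-3)^2 + (-1)^2 + (-4)^2 = 46
(a.b)^2 = (-4)^2 = 16
|a|^2 * |b|^2 = 13 * 46 = 598
Result = 16 - 598 = -582


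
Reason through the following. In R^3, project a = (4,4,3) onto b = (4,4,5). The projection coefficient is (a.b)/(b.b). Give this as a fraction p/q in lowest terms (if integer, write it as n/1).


Projection coefficient = (a . b) / (b . b)
a . b = 4*4 + 4*4 + 3*5
= 16 + 16 + 15 = 47
b . b = 4^2 + 4^2 + 5^2
= 16 + 16 + 25 = 57
Coefficient = 47/57
In lowest terms: 47/57


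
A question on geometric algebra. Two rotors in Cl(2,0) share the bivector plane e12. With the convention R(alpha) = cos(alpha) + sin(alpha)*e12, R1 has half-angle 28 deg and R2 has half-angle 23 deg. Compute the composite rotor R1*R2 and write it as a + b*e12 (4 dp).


Same-plane rotors commute and their half-angles add:
R1*R2 = cos(a1 + a2) + sin(a1 + a2)*e12.
a1 + a2 = 28 + 23 = 51 deg
cos(51 deg) = 0.6293
sin(51 deg) = 0.7771
R1*R2 = 0.6293 + 0.7771*e12


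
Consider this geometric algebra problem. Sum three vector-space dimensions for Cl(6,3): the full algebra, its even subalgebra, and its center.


n = 6 + 3 = 9
Total dim = 2^9 = 512
Even subalgebra dim = 2^8 = 256
n is odd, so center dim = 2
Sum = 512 + 256 + 2 = 770


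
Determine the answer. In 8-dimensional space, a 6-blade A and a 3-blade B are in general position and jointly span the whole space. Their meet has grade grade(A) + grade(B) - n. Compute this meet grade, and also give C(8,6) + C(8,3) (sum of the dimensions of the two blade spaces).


Meet grade = grade(A) + grade(B) - n
= 6 + 3 - 8 = 1
C(8,6) = 28
C(8,3) = 56
dim_A + dim_B = 28 + 56 = 84


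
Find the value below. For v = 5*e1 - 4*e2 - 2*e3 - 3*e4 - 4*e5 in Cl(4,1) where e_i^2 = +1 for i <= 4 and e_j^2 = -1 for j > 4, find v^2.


v^2 = sum of c_i^2 * e_i^2
Positive signature terms (e_i^2 = +1): 5^2 + (-4)^2 + (-2)^2 + (-3)^2 = 54
Negative signature terms (e_j^2 = -1): (-4)^2 = 16
v^2 = 54 - 16 = 38


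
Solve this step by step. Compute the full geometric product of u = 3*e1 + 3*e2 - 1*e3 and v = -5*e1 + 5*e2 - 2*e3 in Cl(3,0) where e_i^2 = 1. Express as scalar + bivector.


In Cl(3,0): e_i^2 = 1, e_ie_j = -e_je_i for i != j.
Scalar part = u . v = 3*(-5) + 3*5 + (-1)*(-2)
= -15 + 15 + 2 = 2
e12 coeff = 3*5 - 3*(-5) = 15 - (-15) = 30
e13 coeff = 3*(-2) - (-1)*(-5) = -6 - 5 = -11
e23 coeff = 3*(-2) - (-1)*5 = -6 - (-5) = -1
uv = 2 + 30*e12 - 11*e13 - 1*e23


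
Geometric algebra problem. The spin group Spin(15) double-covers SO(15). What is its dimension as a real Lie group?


Spin(n) double-covers SO(n); both have Lie algebra so(n) of dimension n(n-1)/2.
n = 15
n(n-1) = 15 * 14 = 210
dim Spin(15) = 210/2 = 105


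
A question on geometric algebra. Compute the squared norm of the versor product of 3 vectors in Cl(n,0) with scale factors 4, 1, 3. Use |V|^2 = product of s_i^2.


Each vector v_i has |v_i|^2 = s_i^2
Squared scales: 4^2 = 16, 1^2 = 1, 3^2 = 9
|V|^2 = 16 * 1 * 9
= 144


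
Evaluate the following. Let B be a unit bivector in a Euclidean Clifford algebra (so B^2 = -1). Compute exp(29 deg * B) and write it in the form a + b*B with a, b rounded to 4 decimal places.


For a unit bivector B with B^2 = -1, the exponential series gives
e^(theta*B) = cos(theta) + sin(theta)*B (the GA analogue of Euler's formula).
theta = 29 degrees = 0.506145 rad
cos(29 deg) = 0.8746
sin(29 deg) = 0.4848
exp(theta*B) = 0.8746 + 0.4848*B


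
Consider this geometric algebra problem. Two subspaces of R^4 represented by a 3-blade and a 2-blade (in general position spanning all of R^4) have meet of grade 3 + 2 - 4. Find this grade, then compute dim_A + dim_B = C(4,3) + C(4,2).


Meet grade = grade(A) + grade(B) - n
= 3 + 2 - 4 = 1
C(4,3) = 4
C(4,2) = 6
dim_A + dim_B = 4 + 6 = 10


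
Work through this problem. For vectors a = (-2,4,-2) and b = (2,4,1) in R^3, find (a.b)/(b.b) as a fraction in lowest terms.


Projection coefficient = (a . b) / (b . b)
a . b = (-2)*2 + 4*4 + (-2)*1
= -4 + 16 + (-2) = 10
b . b = 2^2 + 4^2 + 1^2
= 4 + 16 + 1 = 21
Coefficient = 10/21
In lowest terms: 10/21


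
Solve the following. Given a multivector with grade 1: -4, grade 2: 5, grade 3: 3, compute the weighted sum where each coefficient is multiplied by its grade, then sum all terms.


Grade-weighted sum = sum of grade_k * coefficient_k
1*(-4) = -4
2*5 = 10
3*3 = 9
Total = -4 + 10 + 9 = 15


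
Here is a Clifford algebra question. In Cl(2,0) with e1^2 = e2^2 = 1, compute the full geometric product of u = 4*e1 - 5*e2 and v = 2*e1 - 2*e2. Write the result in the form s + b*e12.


Expand: (4*e1 - 5*e2)(2*e1 - 2*e2)
= 4*2*e1e1 + 4*(-2)*e1e2 + (-5)*2*e2e1 + (-5)*(-2)*e2e2
Using e1^2 = e2^2 = 1, e2e1 = -e1e2:
Scalar part s = 4*2 + (-5)*(-2) = 8 + 10 = 18
Bivector part b = 4*(-2) - (-5)*2 = -8 - (-10) = 2
uv = 18 + 2*e12


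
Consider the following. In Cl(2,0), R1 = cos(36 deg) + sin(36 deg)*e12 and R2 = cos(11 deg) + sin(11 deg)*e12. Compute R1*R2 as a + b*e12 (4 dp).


Same-plane rotors commute and their half-angles add:
R1*R2 = cos(a1 + a2) + sin(a1 + a2)*e12.
a1 + a2 = 36 + 11 = 47 deg
cos(47 deg) = 0.6820
sin(47 deg) = 0.7314
R1*R2 = 0.6820 + 0.7314*e12


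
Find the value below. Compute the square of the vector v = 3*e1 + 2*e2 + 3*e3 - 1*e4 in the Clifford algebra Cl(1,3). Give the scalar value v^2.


v^2 = sum of c_i^2 * e_i^2
Positive signature terms (e_i^2 = +1): 3^2 = 9
Negative signature terms (e_j^2 = -1): 2^2 + 3^2 + (-1)^2 = 14
v^2 = 9 - 14 = -5


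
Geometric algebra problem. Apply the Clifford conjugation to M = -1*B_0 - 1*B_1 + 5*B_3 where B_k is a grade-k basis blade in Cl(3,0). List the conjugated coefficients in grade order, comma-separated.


Clifford conjugate sign for grade k: (-1)^(k(k+1)/2)
Grade 0: (-1)^(0*1/2) = (-1)^0 = 1, coeff -1 -> -1
Grade 1: (-1)^(1*2/2) = (-1)^1 = -1, coeff -1 -> 1
Grade 3: (-1)^(3*4/2) = (-1)^6 = 1, coeff 5 -> 5
Conjugated coefficients: -1, 1, 5


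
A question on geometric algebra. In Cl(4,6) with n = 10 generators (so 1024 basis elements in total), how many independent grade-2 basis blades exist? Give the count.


Number of grade-k basis blades in Cl(p,q) with n = p + q is C(n, k).
n = 4 + 6 = 10
C(10, 2) = 10! / (2! * 8!)
= 3628800 / (2 * 40320)
= 45


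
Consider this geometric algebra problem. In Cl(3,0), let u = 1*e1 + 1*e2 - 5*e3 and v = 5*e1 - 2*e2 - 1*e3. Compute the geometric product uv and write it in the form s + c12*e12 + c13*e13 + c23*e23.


In Cl(3,0): e_i^2 = 1, e_ie_j = -e_je_i for i != j.
Scalar part = u . v = 1*5 + 1*(-2) + (-5)*(-1)
= 5 + (-2) + 5 = 8
e12 coeff = 1*(-2) - 1*5 = -2 - 5 = -7
e13 coeff = 1*(-1) - (-5)*5 = -1 - (-25) = 24
e23 coeff = 1*(-1) - (-5)*(-2) = -1 - 10 = -11
uv = 8 - 7*e12 + 24*e13 - 11*e23


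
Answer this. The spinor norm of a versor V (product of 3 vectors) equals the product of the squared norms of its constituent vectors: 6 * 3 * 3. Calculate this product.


Spinor norm N(V) = |v1|^2 * |v2|^2 * ... * |v3|^2
= 6 * 3 * 3
Running product: 6, 18, 54
N(V) = 54


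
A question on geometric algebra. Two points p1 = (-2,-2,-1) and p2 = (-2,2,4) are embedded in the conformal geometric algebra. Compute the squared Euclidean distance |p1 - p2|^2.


p1 - p2 = (0, -4, -5)
|p1 - p2|^2 = 0^2 + (-4)^2 + (-5)^2
= 0 + 16 + 25
= 41


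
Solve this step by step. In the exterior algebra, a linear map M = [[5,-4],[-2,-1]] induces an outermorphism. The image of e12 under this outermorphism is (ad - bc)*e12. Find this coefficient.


The outermorphism of a linear map f sends e1^e2 to f(e1)^f(e2).
f(e1) = 5*e1 - 2*e2
f(e2) = -4*e1 - 1*e2
f(e1) ^ f(e2) = (5*e1 - 2*e2) ^ (-4*e1 - 1*e2)
= 5*(-1)*e12 + (-2)*(-4)*e21
= (-5 - 8)*e12
= -13*e12
Coefficient = -13


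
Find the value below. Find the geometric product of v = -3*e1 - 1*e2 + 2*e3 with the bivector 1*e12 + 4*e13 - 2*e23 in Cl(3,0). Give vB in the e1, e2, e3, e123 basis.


vB has grade-1 (vector) and grade-3 (trivector) parts: vB = (v _| B) + (v ^ B).
Vector part <vB>_1:
  e1: -v2*b12 - v3*b13 = -(-1)*(1) - (2)*(4) = -7
  e2: v1*b12 - v3*b23 = (-3)*(1) - (2)*(-2) = 1
  e3: v1*b13 + v2*b23 = (-3)*(4) + (-1)*(-2) = -10
Trivector part <vB>_3:
  e123: v1*b23 - v2*b13 + v3*b12 = (-3)*(-2) - (-1)*(4) + (2)*(1) = 12
vB = -7*e1 + 1*e2 - 10*e3 + 12*e123


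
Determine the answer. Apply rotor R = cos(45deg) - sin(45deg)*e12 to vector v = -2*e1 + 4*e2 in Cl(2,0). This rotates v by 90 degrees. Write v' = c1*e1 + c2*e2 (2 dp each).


Rotor R = cos(45deg) - sin(45deg)*e12
Rotation angle theta = 2 * 45 = 90 degrees
v' = R*v*~R rotates v by theta.
cos(90deg) = 0.0000, sin(90deg) = 1.0000
v'_1 = -2*cos(90deg) - 4*sin(90deg)
= -2*0.0000 - 4*1.0000
= -4.00
v'_2 = -2*sin(90deg) + 4*cos(90deg)
= -2*1.0000 + 4*0.0000
= -2.00
v' = -4.00*e1 - 2.00*e2


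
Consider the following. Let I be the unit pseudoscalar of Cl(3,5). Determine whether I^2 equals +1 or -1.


The pseudoscalar I = e1...e_n (product of all n generators) of Cl(p,q) satisfies I^2 = (-1)^(q + n(n-1)/2).
p = 3, q = 5, n = p + q = 8
n(n-1)/2 = 8 * 7 / 2 = 28
Exponent = q + n(n-1)/2 = 5 + 28 = 33
I^2 = (-1)^33 = -1


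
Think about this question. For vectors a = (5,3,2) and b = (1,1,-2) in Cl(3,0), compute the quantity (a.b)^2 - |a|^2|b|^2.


a . b = 5*1 + 3*1 + 2*(-2)
= 5 + 3 + (-4) = 4
|a|^2 = 5^2 + 3^2 + 2^2 = 38
|b|^2 = 1^2 + 1^2 + (-2)^2 = 6
(a.b)^2 = 4^2 = 16
|a|^2 * |b|^2 = 38 * 6 = 228
Result = 16 - 228 = -212


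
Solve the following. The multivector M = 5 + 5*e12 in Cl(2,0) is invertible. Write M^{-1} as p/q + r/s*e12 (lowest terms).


M = 5 + 5*e12, where e12^2 = -1.
Since M commutes with its reverse ~M = a - b*e12, M * ~M = a^2 - b^2*e12^2 = a^2 + b^2.
So M^{-1} = ~M / (a^2 + b^2) = (a - b*e12)/(a^2 + b^2).
a^2 + b^2 = 25 + 25 = 50
Scalar part = 5/50 = 1/10
Bivector coeff = -5/50 = -1/10
M^{-1} = 1/10 - 1/10*e12


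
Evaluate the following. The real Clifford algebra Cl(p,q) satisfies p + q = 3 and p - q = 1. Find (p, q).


We need p + q = 3 and p - q = 1.
Adding: 2p = 3 + 1 = 4, so p = 2.
Then q = 3 - 2 = 1.
(p, q) = (2, 1)


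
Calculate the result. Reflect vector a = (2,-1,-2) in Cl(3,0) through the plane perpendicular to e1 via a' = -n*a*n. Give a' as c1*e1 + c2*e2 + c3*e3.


Reflection formula: a' = -n*a*n, with n = e1 (unit vector, n^2 = 1).
For reflection through hyperplane perp to e1:
The component along e1 flips sign, others stay.
a = (2, -1, -2)
a' = (-2, -1, -2)
a' = -2*e1 - 1*e2 - 2*e3


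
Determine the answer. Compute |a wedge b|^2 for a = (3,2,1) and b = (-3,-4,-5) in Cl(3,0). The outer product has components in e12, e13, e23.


a wedge b = (a1*b2 - a2*b1)*e12 + (a1*b3 - a3*b1)*e13 + (a2*b3 - a3*b2)*e23
e12 coeff: 3*(-4) - 2*(-3) = -12 - (-6) = -6
e13 coeff: 3*(-5) - 1*(-3) = -15 - (-3) = -12
e23 coeff: 2*(-5) - 1*(-4) = -10 - (-4) = -6
|a wedge b|^2 = (-6)^2 + (-12)^2 + (-6)^2
= 36 + 144 + 36
= 216


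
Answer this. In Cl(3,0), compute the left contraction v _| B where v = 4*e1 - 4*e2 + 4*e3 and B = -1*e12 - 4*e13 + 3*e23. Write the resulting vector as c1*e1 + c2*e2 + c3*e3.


Left contraction v _| B = <vB>_1 (grade-1 part of the geometric product vB).
Using e1_|e12 = e2, e2_|e12 = -e1, e1_|e13 = e3, e3_|e13 = -e1, e2_|e23 = e3, e3_|e23 = -e2:
e1 coeff: -v2*b12 - v3*b13 = -(-4)*(-1) - (4)*(-4) = 12
e2 coeff: v1*b12 - v3*b23 = (4)*(-1) - (4)*(3) = -16
e3 coeff: v1*b13 + v2*b23 = (4)*(-4) + (-4)*(3) = -28
v _| B = 12*e1 - 16*e2 - 28*e3


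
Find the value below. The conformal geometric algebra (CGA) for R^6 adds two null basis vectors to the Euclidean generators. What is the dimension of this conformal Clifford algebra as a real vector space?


The conformal model of R^6 uses Cl(7,1): the 6 Euclidean generators plus two extra orthogonal generators e+ (e+^2 = +1) and e- (e-^2 = -1), from which the null vectors e0, einf are built.
Number of generators m = 6 + 2 = 8.
dim Cl(p,q) = 2^m = 2^8 = 256


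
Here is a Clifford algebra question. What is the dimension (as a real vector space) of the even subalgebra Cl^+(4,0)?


Even subalgebra dimension = 2^(n-1)
n = 4 + 0 = 4
2^(4 - 1) = 2^3 = 8
Verification: sum of C(4,k) for even k = 1 + 6 + 1 = 8
Result = 8


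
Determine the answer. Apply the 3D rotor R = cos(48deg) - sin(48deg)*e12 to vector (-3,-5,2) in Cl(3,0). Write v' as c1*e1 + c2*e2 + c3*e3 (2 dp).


Rotor R = cos(48deg) - sin(48deg)*e12
Rotation angle theta = 2 * 48 = 96 degrees in the e12 plane (e1 -> e2).
The component perpendicular to the plane (e3) is invariant: v'_3 = v3 = 2.00
cos(96deg) = -0.1045, sin(96deg) = 0.9945
v'_1 = v1*cos(theta) - v2*sin(theta) = -3*(-0.1045) - (-5)*0.9945 = 5.29
v'_2 = v1*sin(theta) + v2*cos(theta) = -3*0.9945 + (-5)*(-0.1045) = -2.46
v' = 5.29*e1 - 2.46*e2 + 2.00*e3


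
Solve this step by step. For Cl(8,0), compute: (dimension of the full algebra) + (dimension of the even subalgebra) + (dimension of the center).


n = 8 + 0 = 8
Total dim = 2^8 = 256
Even subalgebra dim = 2^7 = 128
n is even, so center dim = 1
Sum = 256 + 128 + 1 = 385


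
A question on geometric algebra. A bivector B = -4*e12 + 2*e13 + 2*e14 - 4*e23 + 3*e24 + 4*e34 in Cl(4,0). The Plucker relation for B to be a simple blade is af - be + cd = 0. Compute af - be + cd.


Plucker relation: af - be + cd
a*f = (-4)*4 = -16
b*e = 2*3 = 6
c*d = 2*(-4) = -8
af - be + cd = -16 - 6 + (-8)
= -30


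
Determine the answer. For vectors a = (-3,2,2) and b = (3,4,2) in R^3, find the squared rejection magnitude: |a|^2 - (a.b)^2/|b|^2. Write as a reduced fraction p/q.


|a|^2 = (-3)^2 + 2^2 + 2^2 = 17
|b|^2 = 3^2 + 4^2 + 2^2 = 29
a . b = (-3)*3 + 2*4 + 2*2 = 3
(a.b)^2 = 3^2 = 9
|rej|^2 = 17 - 9/29
= (493 - 9)/29
= 484/29
In lowest terms: 484/29


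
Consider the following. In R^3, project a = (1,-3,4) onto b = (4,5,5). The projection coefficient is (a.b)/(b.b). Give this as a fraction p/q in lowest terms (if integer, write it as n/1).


Projection coefficient = (a . b) / (b . b)
a . b = 1*4 + (-3)*5 + 4*5
= 4 + (-15) + 20 = 9
b . b = 4^2 + 5^2 + 5^2
= 16 + 25 + 25 = 66
Coefficient = 9/66
In lowest terms: 3/22


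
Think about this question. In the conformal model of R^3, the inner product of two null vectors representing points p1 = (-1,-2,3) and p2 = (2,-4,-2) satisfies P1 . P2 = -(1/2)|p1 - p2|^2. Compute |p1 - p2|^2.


p1 - p2 = (-3, 2, 5)
|p1 - p2|^2 = (-3)^2 + 2^2 + 5^2
= 9 + 4 + 25
= 38


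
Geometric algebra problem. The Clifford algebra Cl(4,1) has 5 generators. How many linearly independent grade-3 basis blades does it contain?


Number of grade-k basis blades in Cl(p,q) with n = p + q is C(n, k).
n = 4 + 1 = 5
C(5, 3) = 5! / (3! * 2!)
= 120 / (6 * 2)
= 10


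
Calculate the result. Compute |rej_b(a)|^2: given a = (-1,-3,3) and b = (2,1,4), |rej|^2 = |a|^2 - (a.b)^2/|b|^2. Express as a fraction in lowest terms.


|a|^2 = (-1)^2 + (-3)^2 + 3^2 = 19
|b|^2 = 2^2 + 1^2 + 4^2 = 21
a . b = (-1)*2 + (-3)*1 + 3*4 = 7
(a.b)^2 = 7^2 = 49
|rej|^2 = 19 - 49/21
= (399 - 49)/21
= 350/21
In lowest terms: 50/3


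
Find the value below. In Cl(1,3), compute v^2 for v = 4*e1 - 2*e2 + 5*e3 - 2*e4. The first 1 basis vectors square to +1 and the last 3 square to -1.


v^2 = sum of c_i^2 * e_i^2
Positive signature terms (e_i^2 = +1): 4^2 = 16
Negative signature terms (e_j^2 = -1): (-2)^2 + 5^2 + (-2)^2 = 33
v^2 = 16 - 33 = -17


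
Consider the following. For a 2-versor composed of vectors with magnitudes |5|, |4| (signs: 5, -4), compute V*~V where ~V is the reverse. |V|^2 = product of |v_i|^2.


Each vector v_i has |v_i|^2 = s_i^2
Squared scales: 5^2 = 25, (-4)^2 = 16
|V|^2 = 25 * 16
= 400


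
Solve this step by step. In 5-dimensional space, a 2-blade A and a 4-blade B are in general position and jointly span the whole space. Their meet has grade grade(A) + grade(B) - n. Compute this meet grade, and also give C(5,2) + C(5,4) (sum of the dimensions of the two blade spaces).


Meet grade = grade(A) + grade(B) - n
= 2 + 4 - 5 = 1
C(5,2) = 10
C(5,4) = 5
dim_A + dim_B = 10 + 5 = 15


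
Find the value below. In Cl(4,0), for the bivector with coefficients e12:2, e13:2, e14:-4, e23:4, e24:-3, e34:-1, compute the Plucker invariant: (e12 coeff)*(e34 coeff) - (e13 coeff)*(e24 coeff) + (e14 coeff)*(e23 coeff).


Plucker relation: af - be + cd
a*f = 2*(-1) = -2
b*e = 2*(-3) = -6
c*d = (-4)*4 = -16
af - be + cd = -2 - (-6) + (-16)
= -12


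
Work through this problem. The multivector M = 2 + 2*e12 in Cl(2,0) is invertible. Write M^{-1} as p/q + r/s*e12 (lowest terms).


M = 2 + 2*e12, where e12^2 = -1.
Since M commutes with its reverse ~M = a - b*e12, M * ~M = a^2 - b^2*e12^2 = a^2 + b^2.
So M^{-1} = ~M / (a^2 + b^2) = (a - b*e12)/(a^2 + b^2).
a^2 + b^2 = 4 + 4 = 8
Scalar part = 2/8 = 1/4
Bivector coeff = -2/8 = -1/4
M^{-1} = 1/4 - 1/4*e12


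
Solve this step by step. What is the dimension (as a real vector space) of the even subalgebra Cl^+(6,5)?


Even subalgebra dimension = 2^(n-1)
n = 6 + 5 = 11
2^(11 - 1) = 2^10 = 1024
Verification: sum of C(11,k) for even k = 1 + 55 + 330 + 462 + 165 + 11 = 1024
Result = 1024


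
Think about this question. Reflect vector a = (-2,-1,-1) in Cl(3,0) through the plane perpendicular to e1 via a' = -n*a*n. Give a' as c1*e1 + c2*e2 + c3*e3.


Reflection formula: a' = -n*a*n, with n = e1 (unit vector, n^2 = 1).
For reflection through hyperplane perp to e1:
The component along e1 flips sign, others stay.
a = (-2, -1, -1)
a' = (2, -1, -1)
a' = 2*e1 - 1*e2 - 1*e3


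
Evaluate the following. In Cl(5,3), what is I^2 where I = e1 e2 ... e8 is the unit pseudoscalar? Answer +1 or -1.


The pseudoscalar I = e1...e_n (product of all n generators) of Cl(p,q) satisfies I^2 = (-1)^(q + n(n-1)/2).
p = 5, q = 3, n = p + q = 8
n(n-1)/2 = 8 * 7 / 2 = 28
Exponent = q + n(n-1)/2 = 3 + 28 = 31
I^2 = (-1)^31 = -1


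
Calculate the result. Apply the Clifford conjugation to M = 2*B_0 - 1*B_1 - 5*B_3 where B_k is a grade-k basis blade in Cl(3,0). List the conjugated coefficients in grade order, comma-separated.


Clifford conjugate sign for grade k: (-1)^(k(k+1)/2)
Grade 0: (-1)^(0*1/2) = (-1)^0 = 1, coeff 2 -> 2
Grade 1: (-1)^(1*2/2) = (-1)^1 = -1, coeff -1 -> 1
Grade 3: (-1)^(3*4/2) = (-1)^6 = 1, coeff -5 -> -5
Conjugated coefficients: 2, 1, -5


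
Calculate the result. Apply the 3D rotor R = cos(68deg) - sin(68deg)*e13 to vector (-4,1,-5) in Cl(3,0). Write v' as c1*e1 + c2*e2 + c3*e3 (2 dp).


Rotor R = cos(68deg) - sin(68deg)*e13
Rotation angle theta = 2 * 68 = 136 degrees in the e13 plane (e1 -> e3).
The component perpendicular to the plane (e2) is invariant: v'_2 = v2 = 1.00
cos(136deg) = -0.7193, sin(136deg) = 0.6947
v'_1 = v1*cos(theta) - v3*sin(theta) = -4*(-0.7193) - (-5)*0.6947 = 6.35
v'_3 = v1*sin(theta) + v3*cos(theta) = -4*0.6947 + (-5)*(-0.7193) = 0.82
v' = 6.35*e1 + 1.00*e2 + 0.82*e3


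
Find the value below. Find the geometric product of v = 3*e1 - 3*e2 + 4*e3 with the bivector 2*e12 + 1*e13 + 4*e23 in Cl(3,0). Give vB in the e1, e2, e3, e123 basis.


vB has grade-1 (vector) and grade-3 (trivector) parts: vB = (v _| B) + (v ^ B).
Vector part <vB>_1:
  e1: -v2*b12 - v3*b13 = -(-3)*(2) - (4)*(1) = 2
  e2: v1*b12 - v3*b23 = (3)*(2) - (4)*(4) = -10
  e3: v1*b13 + v2*b23 = (3)*(1) + (-3)*(4) = -9
Trivector part <vB>_3:
  e123: v1*b23 - v2*b13 + v3*b12 = (3)*(4) - (-3)*(1) + (4)*(2) = 23
vB = 2*e1 - 10*e2 - 9*e3 + 23*e123


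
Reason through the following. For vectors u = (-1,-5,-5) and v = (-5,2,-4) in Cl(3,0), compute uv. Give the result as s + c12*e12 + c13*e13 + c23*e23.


In Cl(3,0): e_i^2 = 1, e_ie_j = -e_je_i for i != j.
Scalar part = u . v = (-1)*(-5) + (-5)*2 + (-5)*(-4)
= 5 + (-10) + 20 = 15
e12 coeff = (-1)*2 - (-5)*(-5) = -2 - 25 = -27
e13 coeff = (-1)*(-4) - (-5)*(-5) = 4 - 25 = -21
e23 coeff = (-5)*(-4) - (-5)*2 = 20 - (-10) = 30
uv = 15 - 27*e12 - 21*e13 + 30*e23


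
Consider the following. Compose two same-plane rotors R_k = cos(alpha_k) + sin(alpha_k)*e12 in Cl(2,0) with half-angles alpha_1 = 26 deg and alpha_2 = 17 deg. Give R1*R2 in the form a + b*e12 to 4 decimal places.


Same-plane rotors commute and their half-angles add:
R1*R2 = cos(a1 + a2) + sin(a1 + a2)*e12.
a1 + a2 = 26 + 17 = 43 deg
cos(43 deg) = 0.7314
sin(43 deg) = 0.6820
R1*R2 = 0.7314 + 0.6820*e12


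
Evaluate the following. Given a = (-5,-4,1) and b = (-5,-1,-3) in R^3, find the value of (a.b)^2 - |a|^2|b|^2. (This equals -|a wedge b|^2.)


a . b = (-5)*(-5) + (-4)*(-1) + 1*(-3)
= 25 + 4 + (-3) = 26
|a|^2 = (-5)^2 + (-4)^2 + 1^2 = 42
|b|^2 = (-5)^2 + (-1)^2 + (-3)^2 = 35
(a.b)^2 = 26^2 = 676
|a|^2 * |b|^2 = 42 * 35 = 1470
Result = 676 - 1470 = -794


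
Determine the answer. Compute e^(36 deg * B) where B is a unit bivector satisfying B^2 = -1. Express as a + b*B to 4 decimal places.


For a unit bivector B with B^2 = -1, the exponential series gives
e^(theta*B) = cos(theta) + sin(theta)*B (the GA analogue of Euler's formula).
theta = 36 degrees = 0.628319 rad
cos(36 deg) = 0.8090
sin(36 deg) = 0.5878
exp(theta*B) = 0.8090 + 0.5878*B


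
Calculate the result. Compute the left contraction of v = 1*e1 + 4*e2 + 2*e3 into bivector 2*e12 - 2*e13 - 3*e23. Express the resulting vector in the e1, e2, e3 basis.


Left contraction v _| B = <vB>_1 (grade-1 part of the geometric product vB).
Using e1_|e12 = e2, e2_|e12 = -e1, e1_|e13 = e3, e3_|e13 = -e1, e2_|e23 = e3, e3_|e23 = -e2:
e1 coeff: -v2*b12 - v3*b13 = -(4)*(2) - (2)*(-2) = -4
e2 coeff: v1*b12 - v3*b23 = (1)*(2) - (2)*(-3) = 8
e3 coeff: v1*b13 + v2*b23 = (1)*(-2) + (4)*(-3) = -14
v _| B = -4*e1 + 8*e2 - 14*e3


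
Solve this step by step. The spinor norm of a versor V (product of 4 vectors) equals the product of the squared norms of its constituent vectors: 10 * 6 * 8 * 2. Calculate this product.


Spinor norm N(V) = |v1|^2 * |v2|^2 * ... * |v4|^2
= 10 * 6 * 8 * 2
Running product: 10, 60, 480, 960
N(V) = 960


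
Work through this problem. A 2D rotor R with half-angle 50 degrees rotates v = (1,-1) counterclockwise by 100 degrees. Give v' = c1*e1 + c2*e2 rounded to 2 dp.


Rotor R = cos(50deg) - sin(50deg)*e12
Rotation angle theta = 2 * 50 = 100 degrees
v' = R*v*~R rotates v by theta.
cos(100deg) = -0.1736, sin(100deg) = 0.9848
v'_1 = 1*cos(100deg) - (-1)*sin(100deg)
= 1*(-0.1736) - (-1)*0.9848
= 0.81
v'_2 = 1*sin(100deg) + (-1)*cos(100deg)
= 1*0.9848 + (-1)*(-0.1736)
= 1.16
v' = 0.81*e1 + 1.16*e2


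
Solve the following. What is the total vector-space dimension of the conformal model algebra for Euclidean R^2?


The conformal model of R^2 uses Cl(3,1): the 2 Euclidean generators plus two extra orthogonal generators e+ (e+^2 = +1) and e- (e-^2 = -1), from which the null vectors e0, einf are built.
Number of generators m = 2 + 2 = 4.
dim Cl(p,q) = 2^m = 2^4 = 16


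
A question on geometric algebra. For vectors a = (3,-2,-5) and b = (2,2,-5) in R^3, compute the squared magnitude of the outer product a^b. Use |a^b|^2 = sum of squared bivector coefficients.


a wedge b = (a1*b2 - a2*b1)*e12 + (a1*b3 - a3*b1)*e13 + (a2*b3 - a3*b2)*e23
e12 coeff: 3*2 - (-2)*2 = 6 - (-4) = 10
e13 coeff: 3*(-5) - (-5)*2 = -15 - (-10) = -5
e23 coeff: (-2)*(-5) - (-5)*2 = 10 - (-10) = 20
|a wedge b|^2 = 10^2 + (-5)^2 + 20^2
= 100 + 25 + 400
= 525


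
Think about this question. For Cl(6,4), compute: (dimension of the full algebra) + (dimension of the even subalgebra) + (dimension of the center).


n = 6 + 4 = 10
Total dim = 2^10 = 1024
Even subalgebra dim = 2^9 = 512
n is even, so center dim = 1
Sum = 1024 + 512 + 1 = 1537


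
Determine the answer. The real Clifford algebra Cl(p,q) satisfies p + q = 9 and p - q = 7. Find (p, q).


We need p + q = 9 and p - q = 7.
Adding: 2p = 9 + 7 = 16, so p = 8.
Then q = 9 - 8 = 1.
(p, q) = (8, 1)


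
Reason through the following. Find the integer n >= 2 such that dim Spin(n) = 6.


dim Spin(n) = dim so(n) = n(n-1)/2.
Solve n(n-1)/2 = 6, i.e. n^2 - n - 12 = 0.
Discriminant = 1 + 8*6 = 49
n = (1 + sqrt(49))/2 = (1 + 7)/2 = 4


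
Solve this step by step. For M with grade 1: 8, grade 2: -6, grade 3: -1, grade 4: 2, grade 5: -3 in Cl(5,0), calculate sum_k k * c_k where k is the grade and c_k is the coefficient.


Grade-weighted sum = sum of grade_k * coefficient_k
1*8 = 8
2*(-6) = -12
3*(-1) = -3
4*2 = 8
5*(-3) = -15
Total = 8 + (-12) + (-3) + 8 + (-15) = -14


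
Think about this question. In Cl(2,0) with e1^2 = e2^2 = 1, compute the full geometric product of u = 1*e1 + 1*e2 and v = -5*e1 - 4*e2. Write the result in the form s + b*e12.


Expand: (1*e1 + 1*e2)(-5*e1 - 4*e2)
= 1*(-5)*e1e1 + 1*(-4)*e1e2 + 1*(-5)*e2e1 + 1*(-4)*e2e2
Using e1^2 = e2^2 = 1, e2e1 = -e1e2:
Scalar part s = 1*(-5) + 1*(-4) = -5 + (-4) = -9
Bivector part b = 1*(-4) - 1*(-5) = -4 - (-5) = 1
uv = -9 + 1*e12


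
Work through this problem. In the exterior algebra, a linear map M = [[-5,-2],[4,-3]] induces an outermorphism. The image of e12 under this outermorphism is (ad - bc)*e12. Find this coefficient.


The outermorphism of a linear map f sends e1^e2 to f(e1)^f(e2).
f(e1) = -5*e1 + 4*e2
f(e2) = -2*e1 - 3*e2
f(e1) ^ f(e2) = (-5*e1 + 4*e2) ^ (-2*e1 - 3*e2)
= (-5)*(-3)*e12 + 4*(-2)*e21
= (15 - (-8))*e12
= 23*e12
Coefficient = 23


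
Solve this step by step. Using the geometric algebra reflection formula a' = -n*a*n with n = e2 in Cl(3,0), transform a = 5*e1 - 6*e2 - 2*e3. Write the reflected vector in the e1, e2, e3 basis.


Reflection formula: a' = -n*a*n, with n = e2 (unit vector, n^2 = 1).
For reflection through hyperplane perp to e2:
The component along e2 flips sign, others stay.
a = (5, -6, -2)
a' = (5, 6, -2)
a' = 5*e1 + 6*e2 - 2*e3


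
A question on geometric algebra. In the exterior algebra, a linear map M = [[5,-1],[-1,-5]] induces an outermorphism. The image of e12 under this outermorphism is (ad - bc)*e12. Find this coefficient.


The outermorphism of a linear map f sends e1^e2 to f(e1)^f(e2).
f(e1) = 5*e1 - 1*e2
f(e2) = -1*e1 - 5*e2
f(e1) ^ f(e2) = (5*e1 - 1*e2) ^ (-1*e1 - 5*e2)
= 5*(-5)*e12 + (-1)*(-1)*e21
= (-25 - 1)*e12
= -26*e12
Coefficient = -26


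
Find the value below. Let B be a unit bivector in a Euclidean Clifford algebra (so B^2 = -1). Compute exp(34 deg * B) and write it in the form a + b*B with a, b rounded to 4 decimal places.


For a unit bivector B with B^2 = -1, the exponential series gives
e^(theta*B) = cos(theta) + sin(theta)*B (the GA analogue of Euler's formula).
theta = 34 degrees = 0.593412 rad
cos(34 deg) = 0.8290
sin(34 deg) = 0.5592
exp(theta*B) = 0.8290 + 0.5592*B


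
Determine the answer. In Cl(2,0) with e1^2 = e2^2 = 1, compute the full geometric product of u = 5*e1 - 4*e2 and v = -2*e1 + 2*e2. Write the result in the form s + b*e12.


Expand: (5*e1 - 4*e2)(-2*e1 + 2*e2)
= 5*(-2)*e1e1 + 5*2*e1e2 + (-4)*(-2)*e2e1 + (-4)*2*e2e2
Using e1^2 = e2^2 = 1, e2e1 = -e1e2:
Scalar part s = 5*(-2) + (-4)*2 = -10 + (-8) = -18
Bivector part b = 5*2 - (-4)*(-2) = 10 - 8 = 2
uv = -18 + 2*e12


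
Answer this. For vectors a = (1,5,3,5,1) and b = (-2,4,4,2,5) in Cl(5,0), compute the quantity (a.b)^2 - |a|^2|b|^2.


a . b = 1*(-2) + 5*4 + 3*4 + 5*2 + 1*5
= -2 + 20 + 12 + 10 + 5 = 45
|a|^2 = 1^2 + 5^2 + 3^2 + 5^2 + 1^2 = 61
|b|^2 = (-2)^2 + 4^2 + 4^2 + 2^2 + 5^2 = 65
(a.b)^2 = 45^2 = 2025
|a|^2 * |b|^2 = 61 * 65 = 3965
Result = 2025 - 3965 = -1940


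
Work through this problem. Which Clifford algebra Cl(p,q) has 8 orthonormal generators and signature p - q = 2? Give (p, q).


We need p + q = 8 and p - q = 2.
Adding: 2p = 8 + 2 = 10, so p = 5.
Then q = 8 - 5 = 3.
(p, q) = (5, 3)


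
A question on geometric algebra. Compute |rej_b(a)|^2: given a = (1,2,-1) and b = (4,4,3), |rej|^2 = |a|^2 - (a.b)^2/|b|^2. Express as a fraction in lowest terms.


|a|^2 = 1^2 + 2^2 + (-1)^2 = 6
|b|^2 = 4^2 + 4^2 + 3^2 = 41
a . b = 1*4 + 2*4 + (-1)*3 = 9
(a.b)^2 = 9^2 = 81
|rej|^2 = 6 - 81/41
= (246 - 81)/41
= 165/41
In lowest terms: 165/41


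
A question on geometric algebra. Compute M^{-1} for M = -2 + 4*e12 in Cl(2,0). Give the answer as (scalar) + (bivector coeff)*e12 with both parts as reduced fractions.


M = -2 + 4*e12, where e12^2 = -1.
Since M commutes with its reverse ~M = a - b*e12, M * ~M = a^2 - b^2*e12^2 = a^2 + b^2.
So M^{-1} = ~M / (a^2 + b^2) = (a - b*e12)/(a^2 + b^2).
a^2 + b^2 = 4 + 16 = 20
Scalar part = -2/20 = -1/10
Bivector coeff = -4/20 = -1/5
M^{-1} = -1/10 - 1/5*e12


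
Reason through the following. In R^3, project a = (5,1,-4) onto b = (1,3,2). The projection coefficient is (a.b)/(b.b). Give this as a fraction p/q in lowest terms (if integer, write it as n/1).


Projection coefficient = (a . b) / (b . b)
a . b = 5*1 + 1*3 + (-4)*2
= 5 + 3 + (-8) = 0
b . b = 1^2 + 3^2 + 2^2
= 1 + 9 + 4 = 14
Coefficient = 0/14
In lowest terms: 0/1


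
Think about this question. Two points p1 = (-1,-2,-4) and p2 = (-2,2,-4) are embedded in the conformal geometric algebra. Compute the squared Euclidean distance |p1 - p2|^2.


p1 - p2 = (1, -4, 0)
|p1 - p2|^2 = 1^2 + (-4)^2 + 0^2
= 1 + 16 + 0
= 17


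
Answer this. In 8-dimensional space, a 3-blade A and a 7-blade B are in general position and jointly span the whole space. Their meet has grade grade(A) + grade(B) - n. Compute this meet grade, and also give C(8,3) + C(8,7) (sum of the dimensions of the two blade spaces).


Meet grade = grade(A) + grade(B) - n
= 3 + 7 - 8 = 2
C(8,3) = 56
C(8,7) = 8
dim_A + dim_B = 56 + 8 = 64


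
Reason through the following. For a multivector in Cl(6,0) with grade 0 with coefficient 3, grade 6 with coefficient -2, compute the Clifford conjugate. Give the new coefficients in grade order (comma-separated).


Clifford conjugate sign for grade k: (-1)^(k(k+1)/2)
Grade 0: (-1)^(0*1/2) = (-1)^0 = 1, coeff 3 -> 3
Grade 6: (-1)^(6*7/2) = (-1)^21 = -1, coeff -2 -> 2
Conjugated coefficients: 3, 2


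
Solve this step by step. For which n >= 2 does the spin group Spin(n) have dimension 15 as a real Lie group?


dim Spin(n) = dim so(n) = n(n-1)/2.
Solve n(n-1)/2 = 15, i.e. n^2 - n - 30 = 0.
Discriminant = 1 + 8*15 = 121
n = (1 + sqrt(121))/2 = (1 + 11)/2 = 6


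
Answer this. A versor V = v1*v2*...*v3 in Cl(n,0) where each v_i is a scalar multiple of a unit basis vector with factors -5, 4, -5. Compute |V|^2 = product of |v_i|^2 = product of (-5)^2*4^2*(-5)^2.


Each vector v_i has |v_i|^2 = s_i^2
Squared scales: (-5)^2 = 25, 4^2 = 16, (-5)^2 = 25
|V|^2 = 25 * 16 * 25
= 10000


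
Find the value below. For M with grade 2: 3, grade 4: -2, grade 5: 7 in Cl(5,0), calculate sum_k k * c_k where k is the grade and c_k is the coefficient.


Grade-weighted sum = sum of grade_k * coefficient_k
2*3 = 6
4*(-2) = -8
5*7 = 35
Total = 6 + (-8) + 35 = 33


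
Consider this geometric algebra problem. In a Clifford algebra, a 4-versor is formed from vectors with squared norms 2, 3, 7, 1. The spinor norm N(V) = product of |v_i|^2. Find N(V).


Spinor norm N(V) = |v1|^2 * |v2|^2 * ... * |v4|^2
= 2 * 3 * 7 * 1
Running product: 2, 6, 42, 42
N(V) = 42


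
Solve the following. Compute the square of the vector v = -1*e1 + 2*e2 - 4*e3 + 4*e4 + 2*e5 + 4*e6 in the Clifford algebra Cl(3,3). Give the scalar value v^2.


v^2 = sum of c_i^2 * e_i^2
Positive signature terms (e_i^2 = +1): (-1)^2 + 2^2 + (-4)^2 = 21
Negative signature terms (e_j^2 = -1): 4^2 + 2^2 + 4^2 = 36
v^2 = 21 - 36 = -15


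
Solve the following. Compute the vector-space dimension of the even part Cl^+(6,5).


Even subalgebra dimension = 2^(n-1)
n = 6 + 5 = 11
2^(11 - 1) = 2^10 = 1024
Verification: sum of C(11,k) for even k = 1 + 55 + 330 + 462 + 165 + 11 = 1024
Result = 1024


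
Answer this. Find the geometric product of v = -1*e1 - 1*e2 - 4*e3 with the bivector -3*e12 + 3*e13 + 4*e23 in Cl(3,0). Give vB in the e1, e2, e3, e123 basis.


vB has grade-1 (vector) and grade-3 (trivector) parts: vB = (v _| B) + (v ^ B).
Vector part <vB>_1:
  e1: -v2*b12 - v3*b13 = -(-1)*(-3) - (-4)*(3) = 9
  e2: v1*b12 - v3*b23 = (-1)*(-3) - (-4)*(4) = 19
  e3: v1*b13 + v2*b23 = (-1)*(3) + (-1)*(4) = -7
Trivector part <vB>_3:
  e123: v1*b23 - v2*b13 + v3*b12 = (-1)*(4) - (-1)*(3) + (-4)*(-3) = 11
vB = 9*e1 + 19*e2 - 7*e3 + 11*e123


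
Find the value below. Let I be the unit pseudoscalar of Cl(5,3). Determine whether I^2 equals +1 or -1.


The pseudoscalar I = e1...e_n (product of all n generators) of Cl(p,q) satisfies I^2 = (-1)^(q + n(n-1)/2).
p = 5, q = 3, n = p + q = 8
n(n-1)/2 = 8 * 7 / 2 = 28
Exponent = q + n(n-1)/2 = 3 + 28 = 31
I^2 = (-1)^31 = -1


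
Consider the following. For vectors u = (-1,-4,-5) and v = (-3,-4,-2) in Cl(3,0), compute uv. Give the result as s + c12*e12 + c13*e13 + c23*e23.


In Cl(3,0): e_i^2 = 1, e_ie_j = -e_je_i for i != j.
Scalar part = u . v = (-1)*(-3) + (-4)*(-4) + (-5)*(-2)
= 3 + 16 + 10 = 29
e12 coeff = (-1)*(-4) - (-4)*(-3) = 4 - 12 = -8
e13 coeff = (-1)*(-2) - (-5)*(-3) = 2 - 15 = -13
e23 coeff = (-4)*(-2) - (-5)*(-4) = 8 - 20 = -12
uv = 29 - 8*e12 - 13*e13 - 12*e23
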